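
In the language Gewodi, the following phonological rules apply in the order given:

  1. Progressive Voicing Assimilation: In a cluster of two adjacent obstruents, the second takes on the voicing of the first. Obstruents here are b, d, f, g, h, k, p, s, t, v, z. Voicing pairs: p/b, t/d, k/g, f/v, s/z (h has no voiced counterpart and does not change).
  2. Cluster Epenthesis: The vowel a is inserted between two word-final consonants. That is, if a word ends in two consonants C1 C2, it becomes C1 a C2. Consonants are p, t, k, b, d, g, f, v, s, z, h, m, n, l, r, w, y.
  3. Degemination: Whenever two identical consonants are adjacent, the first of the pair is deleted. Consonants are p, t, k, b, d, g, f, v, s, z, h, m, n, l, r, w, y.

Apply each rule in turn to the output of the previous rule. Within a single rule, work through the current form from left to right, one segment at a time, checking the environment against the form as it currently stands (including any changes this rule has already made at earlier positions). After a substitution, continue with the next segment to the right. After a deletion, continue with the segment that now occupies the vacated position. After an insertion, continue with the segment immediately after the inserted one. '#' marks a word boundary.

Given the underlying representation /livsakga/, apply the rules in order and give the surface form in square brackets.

1 Progressive Voicing Assimilation: [livsakga] → [livzakka]
2 Cluster Epenthesis: no change — [livzakka]
3 Degemination: [livzakka] → [livzaka]

[livzaka]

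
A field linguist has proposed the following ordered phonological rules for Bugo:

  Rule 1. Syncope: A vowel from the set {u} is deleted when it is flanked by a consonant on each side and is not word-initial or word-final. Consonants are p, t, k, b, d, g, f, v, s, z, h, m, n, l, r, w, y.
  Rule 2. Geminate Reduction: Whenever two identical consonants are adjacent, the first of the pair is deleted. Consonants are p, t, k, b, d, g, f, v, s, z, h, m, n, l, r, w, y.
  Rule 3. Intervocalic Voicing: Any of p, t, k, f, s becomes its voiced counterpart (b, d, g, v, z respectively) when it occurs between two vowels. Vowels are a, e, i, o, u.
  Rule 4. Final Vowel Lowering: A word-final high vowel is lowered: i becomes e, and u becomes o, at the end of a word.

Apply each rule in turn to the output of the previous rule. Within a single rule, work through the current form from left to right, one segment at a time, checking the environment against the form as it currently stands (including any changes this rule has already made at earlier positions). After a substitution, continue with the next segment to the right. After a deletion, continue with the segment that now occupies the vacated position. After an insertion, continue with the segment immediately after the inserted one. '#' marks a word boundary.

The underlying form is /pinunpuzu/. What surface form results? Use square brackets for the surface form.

Rule 1 Syncope: [pinunpuzu] → [pinnpzu]
Rule 2 Geminate Reduction: [pinnpzu] → [pinpzu]
Rule 3 Intervocalic Voicing: no change — [pinpzu]
Rule 4 Final Vowel Lowering: [pinpzu] → [pinpzo]

[pinpzo]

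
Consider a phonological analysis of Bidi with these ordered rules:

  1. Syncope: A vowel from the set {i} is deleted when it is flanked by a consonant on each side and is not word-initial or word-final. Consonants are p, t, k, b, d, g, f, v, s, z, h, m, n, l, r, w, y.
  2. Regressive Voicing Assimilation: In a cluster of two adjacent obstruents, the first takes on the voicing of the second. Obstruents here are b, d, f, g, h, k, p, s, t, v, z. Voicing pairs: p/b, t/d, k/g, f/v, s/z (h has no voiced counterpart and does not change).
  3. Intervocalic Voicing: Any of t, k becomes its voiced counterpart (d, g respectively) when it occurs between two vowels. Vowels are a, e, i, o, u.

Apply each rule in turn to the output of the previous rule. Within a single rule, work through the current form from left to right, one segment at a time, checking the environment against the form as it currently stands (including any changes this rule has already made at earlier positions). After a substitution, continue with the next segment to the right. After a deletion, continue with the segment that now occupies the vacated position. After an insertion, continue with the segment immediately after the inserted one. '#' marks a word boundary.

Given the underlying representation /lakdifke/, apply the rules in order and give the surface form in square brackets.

1 Syncope: [lakdifke] → [lakdfke]
2 Regressive Voicing Assimilation: [lakdfke] → [lagtfke]
3 Intervocalic Voicing: no change — [lagtfke]

[lagtfke]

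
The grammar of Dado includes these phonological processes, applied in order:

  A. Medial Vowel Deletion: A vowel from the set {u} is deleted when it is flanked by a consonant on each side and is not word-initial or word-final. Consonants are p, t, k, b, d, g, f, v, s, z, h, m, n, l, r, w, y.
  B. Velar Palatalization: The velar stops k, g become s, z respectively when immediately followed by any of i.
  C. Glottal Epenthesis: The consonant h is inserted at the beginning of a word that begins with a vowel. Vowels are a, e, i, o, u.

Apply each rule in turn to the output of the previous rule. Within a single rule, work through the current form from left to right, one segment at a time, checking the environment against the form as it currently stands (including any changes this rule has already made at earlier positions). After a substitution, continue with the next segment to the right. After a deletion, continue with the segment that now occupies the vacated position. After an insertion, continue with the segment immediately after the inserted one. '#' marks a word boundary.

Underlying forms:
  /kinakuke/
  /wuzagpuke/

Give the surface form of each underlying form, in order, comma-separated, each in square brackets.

[sinakke], [wzagpke]

/kinakuke/:
  A Medial Vowel Deletion: [kinakuke] → [kinakke]
  B Velar Palatalization: [kinakke] → [sinakke]
  C Glottal Epenthesis: no change — [sinakke]
/wuzagpuke/:
  A Medial Vowel Deletion: [wuzagpuke] → [wzagpke]
  B Velar Palatalization: no change — [wzagpke]
  C Glottal Epenthesis: no change — [wzagpke]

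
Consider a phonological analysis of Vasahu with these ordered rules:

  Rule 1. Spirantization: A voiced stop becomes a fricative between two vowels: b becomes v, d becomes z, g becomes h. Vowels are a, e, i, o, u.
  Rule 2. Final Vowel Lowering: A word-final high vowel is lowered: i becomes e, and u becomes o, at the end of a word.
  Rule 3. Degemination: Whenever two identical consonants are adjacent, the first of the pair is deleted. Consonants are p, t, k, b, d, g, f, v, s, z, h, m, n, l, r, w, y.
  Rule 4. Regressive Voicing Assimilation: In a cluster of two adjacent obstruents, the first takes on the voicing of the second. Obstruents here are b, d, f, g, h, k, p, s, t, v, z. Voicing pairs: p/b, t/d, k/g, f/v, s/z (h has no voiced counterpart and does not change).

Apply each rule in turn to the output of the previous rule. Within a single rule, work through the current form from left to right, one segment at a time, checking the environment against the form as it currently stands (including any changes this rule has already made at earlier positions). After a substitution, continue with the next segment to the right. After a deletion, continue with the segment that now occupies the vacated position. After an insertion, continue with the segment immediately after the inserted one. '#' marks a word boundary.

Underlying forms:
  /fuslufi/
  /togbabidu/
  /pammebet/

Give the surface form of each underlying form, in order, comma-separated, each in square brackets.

/fuslufi/:
  Rule 1 Spirantization: no change — [fuslufi]
  Rule 2 Final Vowel Lowering: [fuslufi] → [fuslufe]
  Rule 3 Degemination: no change — [fuslufe]
  Rule 4 Regressive Voicing Assimilation: no change — [fuslufe]
/togbabidu/:
  Rule 1 Spirantization: [togbabidu] → [togbavizu]
  Rule 2 Final Vowel Lowering: [togbavizu] → [togbavizo]
  Rule 3 Degemination: no change — [togbavizo]
  Rule 4 Regressive Voicing Assimilation: no change — [togbavizo]
/pammebet/:
  Rule 1 Spirantization: [pammebet] → [pammevet]
  Rule 2 Final Vowel Lowering: no change — [pammevet]
  Rule 3 Degemination: [pammevet] → [pamevet]
  Rule 4 Regressive Voicing Assimilation: no change — [pamevet]

[fuslufe], [togbavizo], [pamevet]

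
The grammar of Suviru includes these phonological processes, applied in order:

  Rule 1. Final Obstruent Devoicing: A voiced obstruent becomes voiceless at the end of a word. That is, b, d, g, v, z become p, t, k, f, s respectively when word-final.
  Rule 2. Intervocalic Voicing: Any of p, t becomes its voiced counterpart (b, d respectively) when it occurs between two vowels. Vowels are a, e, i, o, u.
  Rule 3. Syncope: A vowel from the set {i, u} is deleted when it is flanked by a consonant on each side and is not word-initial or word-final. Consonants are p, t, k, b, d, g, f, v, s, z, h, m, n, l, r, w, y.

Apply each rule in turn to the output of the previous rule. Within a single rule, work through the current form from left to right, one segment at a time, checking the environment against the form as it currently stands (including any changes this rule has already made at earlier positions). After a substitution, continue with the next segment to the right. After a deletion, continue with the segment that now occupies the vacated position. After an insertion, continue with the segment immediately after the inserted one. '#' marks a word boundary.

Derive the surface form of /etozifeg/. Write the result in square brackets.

[edozfek]

Rule 1 Final Obstruent Devoicing: [etozifeg] → [etozifek]
Rule 2 Intervocalic Voicing: [etozifek] → [edozifek]
Rule 3 Syncope: [edozifek] → [edozfek]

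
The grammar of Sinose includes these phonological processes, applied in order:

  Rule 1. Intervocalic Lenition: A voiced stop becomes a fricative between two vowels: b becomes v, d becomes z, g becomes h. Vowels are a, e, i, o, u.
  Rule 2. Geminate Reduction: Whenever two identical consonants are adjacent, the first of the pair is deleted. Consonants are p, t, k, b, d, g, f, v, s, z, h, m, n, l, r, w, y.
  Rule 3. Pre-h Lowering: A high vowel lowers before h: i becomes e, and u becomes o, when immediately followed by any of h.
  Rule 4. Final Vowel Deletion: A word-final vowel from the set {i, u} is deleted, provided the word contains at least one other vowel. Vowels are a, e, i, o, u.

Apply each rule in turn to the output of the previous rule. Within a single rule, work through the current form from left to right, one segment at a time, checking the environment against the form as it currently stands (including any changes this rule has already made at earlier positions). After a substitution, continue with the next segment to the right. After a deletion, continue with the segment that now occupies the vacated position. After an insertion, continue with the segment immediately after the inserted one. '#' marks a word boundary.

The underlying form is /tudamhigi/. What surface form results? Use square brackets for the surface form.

Rule 1 Intervocalic Lenition: [tudamhigi] → [tuzamhihi]
Rule 2 Geminate Reduction: no change — [tuzamhihi]
Rule 3 Pre-h Lowering: [tuzamhihi] → [tuzamhehi]
Rule 4 Final Vowel Deletion: [tuzamhehi] → [tuzamheh]

[tuzamheh]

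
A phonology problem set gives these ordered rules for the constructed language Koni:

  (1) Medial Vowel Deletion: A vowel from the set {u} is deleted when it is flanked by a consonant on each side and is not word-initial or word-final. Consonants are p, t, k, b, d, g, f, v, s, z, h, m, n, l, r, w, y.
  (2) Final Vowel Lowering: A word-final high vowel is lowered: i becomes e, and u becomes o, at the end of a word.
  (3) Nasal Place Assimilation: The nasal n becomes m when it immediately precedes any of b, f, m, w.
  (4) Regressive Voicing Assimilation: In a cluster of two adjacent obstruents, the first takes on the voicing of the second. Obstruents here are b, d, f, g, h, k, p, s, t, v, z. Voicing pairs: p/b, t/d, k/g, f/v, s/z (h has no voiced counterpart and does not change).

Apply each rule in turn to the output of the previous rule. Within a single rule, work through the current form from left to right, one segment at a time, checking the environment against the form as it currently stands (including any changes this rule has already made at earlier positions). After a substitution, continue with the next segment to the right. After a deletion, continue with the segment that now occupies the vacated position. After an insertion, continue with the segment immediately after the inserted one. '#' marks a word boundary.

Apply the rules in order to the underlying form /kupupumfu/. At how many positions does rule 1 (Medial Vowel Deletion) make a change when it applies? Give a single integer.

(1) Medial Vowel Deletion: [kupupumfu] → [kppmfu]
(2) Final Vowel Lowering: [kppmfu] → [kppmfo]
(3) Nasal Place Assimilation: no change — [kppmfo]
(4) Regressive Voicing Assimilation: no change — [kppmfo]
Rule 1 changed 3 position(s).

3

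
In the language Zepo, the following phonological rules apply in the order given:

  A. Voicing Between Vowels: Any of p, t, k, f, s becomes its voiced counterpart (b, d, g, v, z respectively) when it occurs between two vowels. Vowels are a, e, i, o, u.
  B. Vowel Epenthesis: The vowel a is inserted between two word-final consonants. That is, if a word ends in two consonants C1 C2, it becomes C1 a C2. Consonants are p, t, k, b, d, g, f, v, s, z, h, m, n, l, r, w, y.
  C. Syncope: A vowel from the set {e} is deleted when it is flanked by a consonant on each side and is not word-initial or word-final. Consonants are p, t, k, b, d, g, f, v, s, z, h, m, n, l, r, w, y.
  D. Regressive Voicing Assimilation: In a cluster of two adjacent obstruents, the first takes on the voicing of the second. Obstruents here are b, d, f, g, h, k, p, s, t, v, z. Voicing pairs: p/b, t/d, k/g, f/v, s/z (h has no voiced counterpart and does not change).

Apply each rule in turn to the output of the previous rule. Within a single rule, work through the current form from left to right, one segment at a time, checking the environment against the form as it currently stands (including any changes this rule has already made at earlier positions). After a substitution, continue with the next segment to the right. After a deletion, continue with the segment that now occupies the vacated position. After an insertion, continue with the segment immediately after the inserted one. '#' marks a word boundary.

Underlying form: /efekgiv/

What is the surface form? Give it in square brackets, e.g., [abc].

[efggiv]

A Voicing Between Vowels: [efekgiv] → [evekgiv]
B Vowel Epenthesis: no change — [evekgiv]
C Syncope: [evekgiv] → [evkgiv]
D Regressive Voicing Assimilation: [evkgiv] → [efggiv]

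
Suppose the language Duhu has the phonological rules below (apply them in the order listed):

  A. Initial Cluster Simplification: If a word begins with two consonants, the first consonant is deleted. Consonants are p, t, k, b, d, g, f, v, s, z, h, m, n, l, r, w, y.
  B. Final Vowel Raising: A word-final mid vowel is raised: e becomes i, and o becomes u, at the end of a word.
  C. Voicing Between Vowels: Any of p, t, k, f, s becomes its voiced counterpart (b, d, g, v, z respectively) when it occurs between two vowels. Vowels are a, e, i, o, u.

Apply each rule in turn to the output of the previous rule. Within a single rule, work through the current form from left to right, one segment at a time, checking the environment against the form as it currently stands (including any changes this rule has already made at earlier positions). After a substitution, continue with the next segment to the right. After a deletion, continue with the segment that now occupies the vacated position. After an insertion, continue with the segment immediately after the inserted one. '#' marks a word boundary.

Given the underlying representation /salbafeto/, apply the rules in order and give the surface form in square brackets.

A Initial Cluster Simplification: no change — [salbafeto]
B Final Vowel Raising: [salbafeto] → [salbafetu]
C Voicing Between Vowels: [salbafetu] → [salbavedu]

[salbavedu]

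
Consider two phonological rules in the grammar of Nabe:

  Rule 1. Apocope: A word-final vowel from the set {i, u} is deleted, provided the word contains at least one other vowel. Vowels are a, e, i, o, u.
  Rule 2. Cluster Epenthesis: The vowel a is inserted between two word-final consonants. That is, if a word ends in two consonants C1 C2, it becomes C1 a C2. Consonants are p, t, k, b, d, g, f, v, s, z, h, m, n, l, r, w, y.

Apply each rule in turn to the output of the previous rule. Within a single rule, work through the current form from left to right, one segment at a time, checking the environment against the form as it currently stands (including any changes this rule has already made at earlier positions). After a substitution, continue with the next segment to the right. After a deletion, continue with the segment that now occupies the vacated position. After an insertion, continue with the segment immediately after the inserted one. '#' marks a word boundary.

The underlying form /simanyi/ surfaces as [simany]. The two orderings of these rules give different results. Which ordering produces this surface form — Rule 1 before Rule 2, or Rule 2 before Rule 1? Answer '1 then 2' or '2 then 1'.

2 then 1

Order 1 then 2:
  1 Apocope: [simanyi] → [simany]
  2 Cluster Epenthesis: [simany] → [simanay]
  result: [simanay]
Order 2 then 1:
  2 Cluster Epenthesis: no change — [simanyi]
  1 Apocope: [simanyi] → [simany]
  result: [simany]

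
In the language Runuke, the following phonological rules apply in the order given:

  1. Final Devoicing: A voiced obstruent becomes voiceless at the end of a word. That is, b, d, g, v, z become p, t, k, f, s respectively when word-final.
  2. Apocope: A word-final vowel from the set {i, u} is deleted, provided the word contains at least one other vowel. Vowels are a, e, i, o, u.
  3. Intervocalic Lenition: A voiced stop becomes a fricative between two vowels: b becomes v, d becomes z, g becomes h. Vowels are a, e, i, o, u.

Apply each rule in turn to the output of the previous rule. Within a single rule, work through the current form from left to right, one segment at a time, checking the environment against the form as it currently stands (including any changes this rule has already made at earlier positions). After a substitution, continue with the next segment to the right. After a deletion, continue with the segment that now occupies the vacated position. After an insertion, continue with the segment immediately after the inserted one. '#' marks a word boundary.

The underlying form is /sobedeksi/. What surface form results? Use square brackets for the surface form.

1 Final Devoicing: no change — [sobedeksi]
2 Apocope: [sobedeksi] → [sobedeks]
3 Intervocalic Lenition: [sobedeks] → [sovezeks]

[sovezeks]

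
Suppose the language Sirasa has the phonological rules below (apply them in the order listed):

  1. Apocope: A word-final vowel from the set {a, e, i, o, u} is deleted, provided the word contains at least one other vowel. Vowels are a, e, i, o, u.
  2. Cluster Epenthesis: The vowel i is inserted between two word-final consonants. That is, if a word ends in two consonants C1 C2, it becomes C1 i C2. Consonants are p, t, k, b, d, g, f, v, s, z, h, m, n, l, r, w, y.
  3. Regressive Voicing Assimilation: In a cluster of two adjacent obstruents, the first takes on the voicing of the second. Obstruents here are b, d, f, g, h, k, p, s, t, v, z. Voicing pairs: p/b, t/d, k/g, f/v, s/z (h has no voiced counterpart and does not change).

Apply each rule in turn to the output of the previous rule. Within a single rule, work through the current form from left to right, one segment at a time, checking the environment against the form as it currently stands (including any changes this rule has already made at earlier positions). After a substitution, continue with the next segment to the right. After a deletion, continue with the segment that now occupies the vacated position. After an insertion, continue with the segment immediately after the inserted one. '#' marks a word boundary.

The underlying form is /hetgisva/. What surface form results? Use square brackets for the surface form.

1 Apocope: [hetgisva] → [hetgisv]
2 Cluster Epenthesis: [hetgisv] → [hetgisiv]
3 Regressive Voicing Assimilation: [hetgisiv] → [hedgisiv]

[hedgisiv]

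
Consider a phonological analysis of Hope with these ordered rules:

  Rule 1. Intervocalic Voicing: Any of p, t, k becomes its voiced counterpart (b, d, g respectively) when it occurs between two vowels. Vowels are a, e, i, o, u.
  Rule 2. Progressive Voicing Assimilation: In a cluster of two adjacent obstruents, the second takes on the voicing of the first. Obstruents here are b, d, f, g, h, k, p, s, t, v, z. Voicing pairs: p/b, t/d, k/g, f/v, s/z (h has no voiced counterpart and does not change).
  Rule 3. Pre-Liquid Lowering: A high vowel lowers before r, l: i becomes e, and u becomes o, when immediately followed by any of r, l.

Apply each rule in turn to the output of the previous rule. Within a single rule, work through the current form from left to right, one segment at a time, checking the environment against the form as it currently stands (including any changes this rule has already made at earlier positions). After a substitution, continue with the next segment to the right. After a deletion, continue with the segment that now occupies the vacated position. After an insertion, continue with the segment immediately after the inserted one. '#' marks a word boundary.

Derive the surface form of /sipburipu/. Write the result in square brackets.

Rule 1 Intervocalic Voicing: [sipburipu] → [sipburibu]
Rule 2 Progressive Voicing Assimilation: [sipburibu] → [sippuribu]
Rule 3 Pre-Liquid Lowering: [sippuribu] → [sipporibu]

[sipporibu]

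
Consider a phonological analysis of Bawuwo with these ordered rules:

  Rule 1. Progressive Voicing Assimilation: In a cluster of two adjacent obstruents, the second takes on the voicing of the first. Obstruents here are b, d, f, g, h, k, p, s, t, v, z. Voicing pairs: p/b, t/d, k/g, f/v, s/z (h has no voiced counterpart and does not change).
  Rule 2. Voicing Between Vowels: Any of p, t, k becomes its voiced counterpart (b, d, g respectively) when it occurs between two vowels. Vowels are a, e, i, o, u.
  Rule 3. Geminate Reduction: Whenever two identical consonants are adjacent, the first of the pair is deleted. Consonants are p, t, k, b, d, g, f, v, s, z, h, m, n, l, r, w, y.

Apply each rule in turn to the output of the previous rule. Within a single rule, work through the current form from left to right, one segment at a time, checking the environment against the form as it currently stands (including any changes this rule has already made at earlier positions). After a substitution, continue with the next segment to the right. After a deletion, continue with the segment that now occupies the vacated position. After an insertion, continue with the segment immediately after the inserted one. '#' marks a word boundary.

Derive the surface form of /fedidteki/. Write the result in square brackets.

[fedidegi]

Rule 1 Progressive Voicing Assimilation: [fedidteki] → [fediddeki]
Rule 2 Voicing Between Vowels: [fediddeki] → [fediddegi]
Rule 3 Geminate Reduction: [fediddegi] → [fedidegi]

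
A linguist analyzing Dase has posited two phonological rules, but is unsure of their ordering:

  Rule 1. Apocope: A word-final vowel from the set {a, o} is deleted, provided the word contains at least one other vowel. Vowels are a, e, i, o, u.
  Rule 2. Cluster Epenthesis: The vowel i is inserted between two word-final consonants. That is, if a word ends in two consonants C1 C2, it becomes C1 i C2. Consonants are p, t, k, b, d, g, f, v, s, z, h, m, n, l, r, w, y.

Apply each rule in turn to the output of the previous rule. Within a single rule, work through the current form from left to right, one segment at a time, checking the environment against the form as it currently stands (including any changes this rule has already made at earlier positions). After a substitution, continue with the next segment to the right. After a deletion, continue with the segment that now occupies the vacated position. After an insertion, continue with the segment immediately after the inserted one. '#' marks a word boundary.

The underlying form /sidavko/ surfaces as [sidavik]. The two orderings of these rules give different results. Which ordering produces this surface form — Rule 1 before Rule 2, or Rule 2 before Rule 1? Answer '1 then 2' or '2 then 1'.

1 then 2

Order 1 then 2:
  1 Apocope: [sidavko] → [sidavk]
  2 Cluster Epenthesis: [sidavk] → [sidavik]
  result: [sidavik]
Order 2 then 1:
  2 Cluster Epenthesis: no change — [sidavko]
  1 Apocope: [sidavko] → [sidavk]
  result: [sidavk]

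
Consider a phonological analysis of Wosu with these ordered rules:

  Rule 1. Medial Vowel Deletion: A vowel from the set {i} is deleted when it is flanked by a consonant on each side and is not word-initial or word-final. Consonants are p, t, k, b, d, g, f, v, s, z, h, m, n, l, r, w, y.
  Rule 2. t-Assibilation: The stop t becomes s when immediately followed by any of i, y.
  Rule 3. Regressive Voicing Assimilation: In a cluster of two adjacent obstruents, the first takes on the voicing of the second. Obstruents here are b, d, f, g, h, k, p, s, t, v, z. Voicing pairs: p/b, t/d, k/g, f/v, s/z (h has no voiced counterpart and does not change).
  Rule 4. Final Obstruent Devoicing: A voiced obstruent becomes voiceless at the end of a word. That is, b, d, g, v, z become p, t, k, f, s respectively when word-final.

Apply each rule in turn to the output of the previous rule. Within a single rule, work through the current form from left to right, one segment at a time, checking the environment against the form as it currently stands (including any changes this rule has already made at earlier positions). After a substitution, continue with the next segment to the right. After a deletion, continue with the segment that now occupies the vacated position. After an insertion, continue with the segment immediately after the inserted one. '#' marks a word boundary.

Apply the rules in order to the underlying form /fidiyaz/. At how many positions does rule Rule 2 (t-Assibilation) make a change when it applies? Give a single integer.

Rule 1 Medial Vowel Deletion: [fidiyaz] → [fdyaz]
Rule 2 t-Assibilation: no change — [fdyaz]
Rule 3 Regressive Voicing Assimilation: [fdyaz] → [vdyaz]
Rule 4 Final Obstruent Devoicing: [vdyaz] → [vdyas]
Rule Rule 2 changed 0 position(s).

0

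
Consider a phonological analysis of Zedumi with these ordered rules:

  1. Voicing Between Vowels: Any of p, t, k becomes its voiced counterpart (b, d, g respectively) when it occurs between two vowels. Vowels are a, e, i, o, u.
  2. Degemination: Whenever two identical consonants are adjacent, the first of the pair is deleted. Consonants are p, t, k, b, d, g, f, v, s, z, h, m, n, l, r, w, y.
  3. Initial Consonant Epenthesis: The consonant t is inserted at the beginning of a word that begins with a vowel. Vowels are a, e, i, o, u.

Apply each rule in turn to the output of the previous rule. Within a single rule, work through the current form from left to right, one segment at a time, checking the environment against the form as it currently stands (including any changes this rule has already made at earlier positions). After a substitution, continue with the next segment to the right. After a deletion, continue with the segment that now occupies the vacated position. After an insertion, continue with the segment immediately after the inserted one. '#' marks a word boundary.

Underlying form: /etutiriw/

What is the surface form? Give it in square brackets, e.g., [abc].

[tedudiriw]

1 Voicing Between Vowels: [etutiriw] → [edudiriw]
2 Degemination: no change — [edudiriw]
3 Initial Consonant Epenthesis: [edudiriw] → [tedudiriw]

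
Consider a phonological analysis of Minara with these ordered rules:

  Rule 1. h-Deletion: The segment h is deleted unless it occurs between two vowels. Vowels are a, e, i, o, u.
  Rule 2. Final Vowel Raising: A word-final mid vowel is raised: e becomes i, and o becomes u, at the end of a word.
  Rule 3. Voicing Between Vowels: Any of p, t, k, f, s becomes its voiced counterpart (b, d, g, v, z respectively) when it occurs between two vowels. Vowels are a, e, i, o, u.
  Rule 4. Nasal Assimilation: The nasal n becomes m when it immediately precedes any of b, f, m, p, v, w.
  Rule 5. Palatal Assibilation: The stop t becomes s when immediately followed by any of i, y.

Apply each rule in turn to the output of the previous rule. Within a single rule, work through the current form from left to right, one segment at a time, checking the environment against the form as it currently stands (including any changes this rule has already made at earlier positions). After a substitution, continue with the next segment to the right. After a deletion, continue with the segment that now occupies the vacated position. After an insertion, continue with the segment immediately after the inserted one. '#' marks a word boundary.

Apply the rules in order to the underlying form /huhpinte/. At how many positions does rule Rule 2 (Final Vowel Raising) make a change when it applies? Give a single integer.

Rule 1 h-Deletion: [huhpinte] → [upinte]
Rule 2 Final Vowel Raising: [upinte] → [upinti]
Rule 3 Voicing Between Vowels: [upinti] → [ubinti]
Rule 4 Nasal Assimilation: no change — [ubinti]
Rule 5 Palatal Assibilation: [ubinti] → [ubinsi]
Rule Rule 2 changed 1 position(s).

1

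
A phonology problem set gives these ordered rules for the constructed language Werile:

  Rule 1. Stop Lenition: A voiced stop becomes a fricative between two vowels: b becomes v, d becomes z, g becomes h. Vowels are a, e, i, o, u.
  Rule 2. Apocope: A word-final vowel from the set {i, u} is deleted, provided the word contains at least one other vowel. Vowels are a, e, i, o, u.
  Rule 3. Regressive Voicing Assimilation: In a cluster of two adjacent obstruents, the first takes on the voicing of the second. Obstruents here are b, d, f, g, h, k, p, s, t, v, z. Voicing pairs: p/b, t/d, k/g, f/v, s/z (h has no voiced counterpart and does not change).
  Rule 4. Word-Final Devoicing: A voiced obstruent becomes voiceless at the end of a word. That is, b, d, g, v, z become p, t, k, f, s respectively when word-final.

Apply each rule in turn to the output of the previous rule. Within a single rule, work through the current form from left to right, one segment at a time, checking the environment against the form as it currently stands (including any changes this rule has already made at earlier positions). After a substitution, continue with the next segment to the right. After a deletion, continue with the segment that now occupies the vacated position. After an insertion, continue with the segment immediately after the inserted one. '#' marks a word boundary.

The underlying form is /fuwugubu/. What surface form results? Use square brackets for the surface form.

[fuwuhuf]

Rule 1 Stop Lenition: [fuwugubu] → [fuwuhuvu]
Rule 2 Apocope: [fuwuhuvu] → [fuwuhuv]
Rule 3 Regressive Voicing Assimilation: no change — [fuwuhuv]
Rule 4 Word-Final Devoicing: [fuwuhuv] → [fuwuhuf]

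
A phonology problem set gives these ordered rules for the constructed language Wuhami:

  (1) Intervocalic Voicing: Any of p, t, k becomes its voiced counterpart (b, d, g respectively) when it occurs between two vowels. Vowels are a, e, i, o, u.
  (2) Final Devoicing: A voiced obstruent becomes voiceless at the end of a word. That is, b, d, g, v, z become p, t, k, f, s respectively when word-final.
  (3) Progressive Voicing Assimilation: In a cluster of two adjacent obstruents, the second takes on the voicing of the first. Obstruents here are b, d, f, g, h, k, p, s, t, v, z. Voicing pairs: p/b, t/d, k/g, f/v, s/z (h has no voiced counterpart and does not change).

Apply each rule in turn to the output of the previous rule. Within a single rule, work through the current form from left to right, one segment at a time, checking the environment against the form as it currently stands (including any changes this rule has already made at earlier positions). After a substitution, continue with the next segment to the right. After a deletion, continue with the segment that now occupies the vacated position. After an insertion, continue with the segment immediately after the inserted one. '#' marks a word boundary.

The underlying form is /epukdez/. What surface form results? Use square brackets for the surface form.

(1) Intervocalic Voicing: [epukdez] → [ebukdez]
(2) Final Devoicing: [ebukdez] → [ebukdes]
(3) Progressive Voicing Assimilation: [ebukdes] → [ebuktes]

[ebuktes]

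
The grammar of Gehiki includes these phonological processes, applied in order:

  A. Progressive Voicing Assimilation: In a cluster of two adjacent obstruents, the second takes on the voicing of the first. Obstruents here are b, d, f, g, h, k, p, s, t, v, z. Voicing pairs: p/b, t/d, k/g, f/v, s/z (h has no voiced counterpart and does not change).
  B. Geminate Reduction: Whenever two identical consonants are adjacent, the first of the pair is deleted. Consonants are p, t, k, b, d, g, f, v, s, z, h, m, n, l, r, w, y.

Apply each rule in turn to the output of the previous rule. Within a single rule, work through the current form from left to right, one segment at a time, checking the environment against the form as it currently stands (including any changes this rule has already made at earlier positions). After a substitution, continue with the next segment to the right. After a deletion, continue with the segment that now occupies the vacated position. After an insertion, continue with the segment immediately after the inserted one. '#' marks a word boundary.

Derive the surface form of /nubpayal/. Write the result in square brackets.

A Progressive Voicing Assimilation: [nubpayal] → [nubbayal]
B Geminate Reduction: [nubbayal] → [nubayal]

[nubayal]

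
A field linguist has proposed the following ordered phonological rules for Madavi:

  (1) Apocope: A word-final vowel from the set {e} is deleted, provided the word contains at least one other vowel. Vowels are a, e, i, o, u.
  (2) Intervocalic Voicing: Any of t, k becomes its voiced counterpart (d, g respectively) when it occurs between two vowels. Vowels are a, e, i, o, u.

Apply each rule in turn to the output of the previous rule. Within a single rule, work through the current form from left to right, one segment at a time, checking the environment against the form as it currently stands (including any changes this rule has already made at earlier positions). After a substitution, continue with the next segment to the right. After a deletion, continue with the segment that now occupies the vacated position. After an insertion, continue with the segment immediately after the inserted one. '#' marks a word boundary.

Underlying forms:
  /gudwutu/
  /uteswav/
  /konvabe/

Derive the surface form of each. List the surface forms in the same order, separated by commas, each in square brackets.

/gudwutu/:
  (1) Apocope: no change — [gudwutu]
  (2) Intervocalic Voicing: [gudwutu] → [gudwudu]
/uteswav/:
  (1) Apocope: no change — [uteswav]
  (2) Intervocalic Voicing: [uteswav] → [udeswav]
/konvabe/:
  (1) Apocope: [konvabe] → [konvab]
  (2) Intervocalic Voicing: no change — [konvab]

[gudwudu], [udeswav], [konvab]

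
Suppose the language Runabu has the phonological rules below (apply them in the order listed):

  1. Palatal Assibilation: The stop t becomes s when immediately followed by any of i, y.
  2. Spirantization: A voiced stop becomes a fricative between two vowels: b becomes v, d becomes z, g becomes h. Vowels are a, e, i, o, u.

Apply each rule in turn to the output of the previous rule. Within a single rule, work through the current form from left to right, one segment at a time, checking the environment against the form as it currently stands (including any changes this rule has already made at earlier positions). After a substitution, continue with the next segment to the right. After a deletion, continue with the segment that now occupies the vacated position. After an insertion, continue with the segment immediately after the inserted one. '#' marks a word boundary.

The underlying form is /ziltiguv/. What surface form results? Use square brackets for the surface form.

[zilsihuv]

1 Palatal Assibilation: [ziltiguv] → [zilsiguv]
2 Spirantization: [zilsiguv] → [zilsihuv]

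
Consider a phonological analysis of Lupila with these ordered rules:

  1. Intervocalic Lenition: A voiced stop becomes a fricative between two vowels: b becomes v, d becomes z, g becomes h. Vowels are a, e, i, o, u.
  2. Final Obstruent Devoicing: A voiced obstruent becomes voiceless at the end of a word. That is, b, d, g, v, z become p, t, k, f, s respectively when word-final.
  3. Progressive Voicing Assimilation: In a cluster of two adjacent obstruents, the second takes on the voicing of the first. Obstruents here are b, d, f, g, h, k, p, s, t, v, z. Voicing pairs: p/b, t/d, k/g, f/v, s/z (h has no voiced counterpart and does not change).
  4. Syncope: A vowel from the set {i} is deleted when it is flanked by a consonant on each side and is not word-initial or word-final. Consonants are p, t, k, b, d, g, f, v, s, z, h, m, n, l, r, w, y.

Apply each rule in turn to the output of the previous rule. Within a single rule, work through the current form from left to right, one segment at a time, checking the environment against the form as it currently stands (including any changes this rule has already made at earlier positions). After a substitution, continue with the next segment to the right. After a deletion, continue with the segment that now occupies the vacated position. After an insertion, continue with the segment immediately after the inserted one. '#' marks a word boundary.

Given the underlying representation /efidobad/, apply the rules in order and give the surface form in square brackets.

1 Intervocalic Lenition: [efidobad] → [efizovad]
2 Final Obstruent Devoicing: [efizovad] → [efizovat]
3 Progressive Voicing Assimilation: no change — [efizovat]
4 Syncope: [efizovat] → [efzovat]

[efzovat]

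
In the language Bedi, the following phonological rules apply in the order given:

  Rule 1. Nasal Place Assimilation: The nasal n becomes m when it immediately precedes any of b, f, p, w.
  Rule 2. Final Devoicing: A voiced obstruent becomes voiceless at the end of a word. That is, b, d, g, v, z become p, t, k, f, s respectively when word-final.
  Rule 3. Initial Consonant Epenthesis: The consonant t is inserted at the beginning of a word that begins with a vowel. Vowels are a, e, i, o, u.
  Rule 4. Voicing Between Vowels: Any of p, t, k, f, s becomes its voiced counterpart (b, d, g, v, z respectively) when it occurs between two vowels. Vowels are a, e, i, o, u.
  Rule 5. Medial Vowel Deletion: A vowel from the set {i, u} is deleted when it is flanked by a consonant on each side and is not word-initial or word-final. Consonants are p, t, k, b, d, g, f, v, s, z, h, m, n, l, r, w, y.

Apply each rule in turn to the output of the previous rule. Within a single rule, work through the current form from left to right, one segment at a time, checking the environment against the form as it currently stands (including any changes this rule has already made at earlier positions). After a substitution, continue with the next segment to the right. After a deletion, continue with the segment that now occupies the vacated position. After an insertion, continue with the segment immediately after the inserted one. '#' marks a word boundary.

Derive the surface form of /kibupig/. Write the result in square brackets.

[kbbk]

Rule 1 Nasal Place Assimilation: no change — [kibupig]
Rule 2 Final Devoicing: [kibupig] → [kibupik]
Rule 3 Initial Consonant Epenthesis: no change — [kibupik]
Rule 4 Voicing Between Vowels: [kibupik] → [kibubik]
Rule 5 Medial Vowel Deletion: [kibubik] → [kbbk]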